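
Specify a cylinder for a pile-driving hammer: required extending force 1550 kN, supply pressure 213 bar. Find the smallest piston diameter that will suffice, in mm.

D ≈ 304 mm

Extension force acts on the full piston face: F = P × (π/4)D².
D = √(4F / (πP)) = √(4 × 1550 kN / (π × 213 bar))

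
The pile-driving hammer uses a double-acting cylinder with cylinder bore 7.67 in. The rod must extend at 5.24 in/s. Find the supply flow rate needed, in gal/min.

Q ≈ 62.9 gal/min

Cap-side area A_cap = π/4 × (7.67 in)² = 46.20 in^2
Q = A × v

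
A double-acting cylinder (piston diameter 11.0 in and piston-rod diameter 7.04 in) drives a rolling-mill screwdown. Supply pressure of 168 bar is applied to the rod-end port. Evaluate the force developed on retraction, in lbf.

Rod-side annular area A_ann = π/4 × (11.0² − 7.04²) = 56.11 in^2
On retraction the pressure acts on the annular area (bore minus rod).
F = P × A_ann

F ≈ 1.37e5 lbf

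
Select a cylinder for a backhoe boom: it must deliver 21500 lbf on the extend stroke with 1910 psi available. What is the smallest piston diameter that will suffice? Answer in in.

D ≈ 3.79 in

Extension force acts on the full piston face: F = P × (π/4)D².
D = √(4F / (πP)) = √(4 × 21500 lbf / (π × 1910 psi))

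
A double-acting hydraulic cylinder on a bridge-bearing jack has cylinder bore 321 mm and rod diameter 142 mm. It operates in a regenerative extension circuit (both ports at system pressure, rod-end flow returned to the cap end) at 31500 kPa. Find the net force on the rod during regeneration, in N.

With equal pressure on both faces, forces on the annular region cancel; the net push is pressure × rod cross-section.
Rod cross-section A_rod = π/4 × (142 mm)² = 15840 mm^2
F = P × A_rod

F ≈ 4.99e5 N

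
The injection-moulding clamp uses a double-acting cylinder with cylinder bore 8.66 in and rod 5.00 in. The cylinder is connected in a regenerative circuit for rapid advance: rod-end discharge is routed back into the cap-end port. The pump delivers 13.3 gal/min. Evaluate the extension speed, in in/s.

In regeneration the rod-end outflow joins the pump flow into the cap end, so the net volume the pump must supply per unit advance equals the rod cross-section area.
Rod cross-section A_rod = π/4 × (5.00 in)² = 19.63 in^2
v = Q_pump / A_rod

v ≈ 2.61 in/s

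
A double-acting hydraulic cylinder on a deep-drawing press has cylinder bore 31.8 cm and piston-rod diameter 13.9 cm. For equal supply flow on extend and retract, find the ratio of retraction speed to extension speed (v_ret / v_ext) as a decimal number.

v_ret/v_ext ≈ 1.24

Cap-side area A_cap = π/4 × (31.8 cm)² = 794.2 cm^2
Rod-side annular area A_ann = π/4 × (31.8² − 13.9²) = 642.5 cm^2
For equal Q, v ∝ 1/A, so v_ret/v_ext = A_cap/A_ann.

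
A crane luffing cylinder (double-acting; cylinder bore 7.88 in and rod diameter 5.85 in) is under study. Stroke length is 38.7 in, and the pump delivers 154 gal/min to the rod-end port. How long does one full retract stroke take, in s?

Rod-side annular area A_ann = π/4 × (7.88² − 5.85²) = 21.89 in^2
Swept volume V = A × L; t = V / Q = A·L / Q

t ≈ 1.43 s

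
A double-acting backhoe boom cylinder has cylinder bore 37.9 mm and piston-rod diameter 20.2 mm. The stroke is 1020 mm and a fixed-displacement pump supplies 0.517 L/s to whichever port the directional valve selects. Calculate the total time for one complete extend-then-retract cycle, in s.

Cap-side area A_cap = π/4 × (37.9 mm)² = 1128 mm^2
Rod-side annular area A_ann = π/4 × (37.9² − 20.2²) = 807.7 mm^2
t_ext = A_cap·L/Q = 2.226 s
t_ret = A_ann·L/Q = 1.593 s
t_cycle = t_ext + t_ret

t ≈ 3.82 s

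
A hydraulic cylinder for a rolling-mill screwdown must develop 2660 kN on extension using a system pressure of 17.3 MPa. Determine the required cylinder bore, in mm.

D ≈ 442 mm

Extension force acts on the full piston face: F = P × (π/4)D².
D = √(4F / (πP)) = √(4 × 2660 kN / (π × 17.3 MPa))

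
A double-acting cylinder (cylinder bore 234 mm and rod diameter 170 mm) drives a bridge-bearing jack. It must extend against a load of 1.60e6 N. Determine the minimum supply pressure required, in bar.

P ≈ 372 bar

Cap-side area A_cap = π/4 × (234 mm)² = 43010 mm^2
P = F / A = 1.60e6 N / A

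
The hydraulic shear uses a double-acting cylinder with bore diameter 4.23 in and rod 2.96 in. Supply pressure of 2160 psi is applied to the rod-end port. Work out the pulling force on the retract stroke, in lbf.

Rod-side annular area A_ann = π/4 × (4.23² − 2.96²) = 7.172 in^2
On retraction the pressure acts on the annular area (bore minus rod).
F = P × A_ann

F ≈ 15500 lbf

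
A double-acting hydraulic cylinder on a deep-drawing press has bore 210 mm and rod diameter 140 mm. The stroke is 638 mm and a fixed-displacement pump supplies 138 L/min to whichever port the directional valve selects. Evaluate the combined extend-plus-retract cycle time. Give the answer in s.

Cap-side area A_cap = π/4 × (210 mm)² = 34640 mm^2
Rod-side annular area A_ann = π/4 × (210² − 140²) = 19240 mm^2
t_ext = A_cap·L/Q = 9.608 s
t_ret = A_ann·L/Q = 5.338 s
t_cycle = t_ext + t_ret

t ≈ 14.9 s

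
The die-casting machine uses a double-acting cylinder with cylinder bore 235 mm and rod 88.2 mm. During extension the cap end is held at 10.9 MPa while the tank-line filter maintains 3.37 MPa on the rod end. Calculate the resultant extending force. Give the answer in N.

F ≈ 3.47e5 N

Cap-side area A_cap = π/4 × (235 mm)² = 43370 mm^2
Rod-side annular area A_ann = π/4 × (235² − 88.2²) = 37260 mm^2
Net thrust = P_cap·A_cap − P_rod·A_ann = 4.728e5 N − 1.256e5 N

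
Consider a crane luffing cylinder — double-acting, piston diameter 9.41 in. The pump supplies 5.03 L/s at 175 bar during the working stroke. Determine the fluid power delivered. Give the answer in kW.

Hydraulic power = P × Q

W ≈ 88.0 kW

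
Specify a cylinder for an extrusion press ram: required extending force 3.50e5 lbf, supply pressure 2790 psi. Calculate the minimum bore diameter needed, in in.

Extension force acts on the full piston face: F = P × (π/4)D².
D = √(4F / (πP)) = √(4 × 3.50e5 lbf / (π × 2790 psi))

D ≈ 12.6 in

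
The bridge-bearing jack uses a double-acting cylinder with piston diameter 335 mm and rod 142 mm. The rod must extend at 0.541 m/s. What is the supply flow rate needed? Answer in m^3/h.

Q ≈ 172 m^3/h

Cap-side area A_cap = π/4 × (335 mm)² = 88140 mm^2
Q = A × v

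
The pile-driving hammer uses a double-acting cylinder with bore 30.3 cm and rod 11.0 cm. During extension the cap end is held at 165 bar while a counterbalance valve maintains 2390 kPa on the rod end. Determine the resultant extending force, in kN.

Cap-side area A_cap = π/4 × (30.3 cm)² = 721.1 cm^2
Rod-side annular area A_ann = π/4 × (30.3² − 11.0²) = 626.0 cm^2
Net thrust = P_cap·A_cap − P_rod·A_ann = 1190 kN − 149.6 kN

F ≈ 1040 kN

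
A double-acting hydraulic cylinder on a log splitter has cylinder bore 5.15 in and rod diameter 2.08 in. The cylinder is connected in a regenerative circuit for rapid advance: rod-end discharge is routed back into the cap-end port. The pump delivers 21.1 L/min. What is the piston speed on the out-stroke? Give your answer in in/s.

v ≈ 6.32 in/s

In regeneration the rod-end outflow joins the pump flow into the cap end, so the net volume the pump must supply per unit advance equals the rod cross-section area.
Rod cross-section A_rod = π/4 × (2.08 in)² = 3.398 in^2
v = Q_pump / A_rod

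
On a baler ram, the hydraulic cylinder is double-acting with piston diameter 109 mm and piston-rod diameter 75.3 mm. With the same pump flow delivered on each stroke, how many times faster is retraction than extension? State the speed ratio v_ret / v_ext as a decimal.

Cap-side area A_cap = π/4 × (109 mm)² = 9331 mm^2
Rod-side annular area A_ann = π/4 × (109² − 75.3²) = 4878 mm^2
For equal Q, v ∝ 1/A, so v_ret/v_ext = A_cap/A_ann.

v_ret/v_ext ≈ 1.91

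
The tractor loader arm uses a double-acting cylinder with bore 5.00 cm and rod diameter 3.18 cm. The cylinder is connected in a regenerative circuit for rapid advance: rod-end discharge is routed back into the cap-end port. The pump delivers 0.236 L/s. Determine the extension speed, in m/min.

In regeneration the rod-end outflow joins the pump flow into the cap end, so the net volume the pump must supply per unit advance equals the rod cross-section area.
Rod cross-section A_rod = π/4 × (3.18 cm)² = 7.942 cm^2
v = Q_pump / A_rod

v ≈ 17.8 m/min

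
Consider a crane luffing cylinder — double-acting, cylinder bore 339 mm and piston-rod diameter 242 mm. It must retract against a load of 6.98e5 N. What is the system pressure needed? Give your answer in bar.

P ≈ 158 bar

Rod-side annular area A_ann = π/4 × (339² − 242²) = 44260 mm^2
Retraction: pressure acts on the annular area.
P = F / A = 6.98e5 N / A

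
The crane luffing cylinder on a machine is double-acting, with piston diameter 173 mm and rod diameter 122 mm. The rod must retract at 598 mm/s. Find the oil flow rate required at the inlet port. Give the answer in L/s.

Rod-side annular area A_ann = π/4 × (173² − 122²) = 11820 mm^2
Q = A × v

Q ≈ 7.07 L/s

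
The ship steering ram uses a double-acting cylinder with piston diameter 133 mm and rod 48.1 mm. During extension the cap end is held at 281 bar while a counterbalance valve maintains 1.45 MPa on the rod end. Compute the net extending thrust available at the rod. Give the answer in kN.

Cap-side area A_cap = π/4 × (133 mm)² = 13890 mm^2
Rod-side annular area A_ann = π/4 × (133² − 48.1²) = 12080 mm^2
Net thrust = P_cap·A_cap − P_rod·A_ann = 390.4 kN − 17.51 kN

F ≈ 373 kN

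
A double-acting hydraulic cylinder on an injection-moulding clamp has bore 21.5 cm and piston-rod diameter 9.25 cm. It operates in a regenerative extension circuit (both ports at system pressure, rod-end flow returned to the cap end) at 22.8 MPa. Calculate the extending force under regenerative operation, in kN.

With equal pressure on both faces, forces on the annular region cancel; the net push is pressure × rod cross-section.
Rod cross-section A_rod = π/4 × (9.25 cm)² = 67.20 cm^2
F = P × A_rod

F ≈ 153 kN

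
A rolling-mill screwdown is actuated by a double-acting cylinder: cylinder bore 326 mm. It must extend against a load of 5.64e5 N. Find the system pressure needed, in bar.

Cap-side area A_cap = π/4 × (326 mm)² = 83470 mm^2
P = F / A = 5.64e5 N / A

P ≈ 67.6 bar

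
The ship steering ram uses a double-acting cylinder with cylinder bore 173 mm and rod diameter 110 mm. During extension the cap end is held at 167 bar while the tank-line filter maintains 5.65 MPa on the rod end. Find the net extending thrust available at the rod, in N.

F ≈ 3.13e5 N

Cap-side area A_cap = π/4 × (173 mm)² = 23510 mm^2
Rod-side annular area A_ann = π/4 × (173² − 110²) = 14000 mm^2
Net thrust = P_cap·A_cap − P_rod·A_ann = 3.926e5 N − 79120 N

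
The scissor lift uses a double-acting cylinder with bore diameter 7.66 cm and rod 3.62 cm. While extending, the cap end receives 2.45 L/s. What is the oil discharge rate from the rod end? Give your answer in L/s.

Cap-side area A_cap = π/4 × (7.66 cm)² = 46.08 cm^2
Rod-side annular area A_ann = π/4 × (7.66² − 3.62²) = 35.79 cm^2
Piston speed v = Q_in/A_cap; rod-end outflow Q_out = v × A_ann = Q_in × A_ann/A_cap.

Q_out ≈ 1.90 L/s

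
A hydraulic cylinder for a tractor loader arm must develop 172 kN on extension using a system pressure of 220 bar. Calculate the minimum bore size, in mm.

Extension force acts on the full piston face: F = P × (π/4)D².
D = √(4F / (πP)) = √(4 × 172 kN / (π × 220 bar))

D ≈ 99.8 mm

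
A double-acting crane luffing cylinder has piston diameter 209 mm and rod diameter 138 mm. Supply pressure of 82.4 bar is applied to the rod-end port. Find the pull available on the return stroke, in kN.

F ≈ 159 kN

Rod-side annular area A_ann = π/4 × (209² − 138²) = 19350 mm^2
On retraction the pressure acts on the annular area (bore minus rod).
F = P × A_ann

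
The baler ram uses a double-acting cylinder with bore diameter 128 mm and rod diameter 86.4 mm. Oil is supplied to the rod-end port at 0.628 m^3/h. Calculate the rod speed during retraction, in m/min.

Rod-side annular area A_ann = π/4 × (128² − 86.4²) = 7005 mm^2
Flow into the rod-end port fills the annular volume.
v = Q / A

v ≈ 1.49 m/min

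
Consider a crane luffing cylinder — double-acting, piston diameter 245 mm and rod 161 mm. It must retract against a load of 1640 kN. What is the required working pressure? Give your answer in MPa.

P ≈ 61.2 MPa

Rod-side annular area A_ann = π/4 × (245² − 161²) = 26790 mm^2
Retraction: pressure acts on the annular area.
P = F / A = 1640 kN / A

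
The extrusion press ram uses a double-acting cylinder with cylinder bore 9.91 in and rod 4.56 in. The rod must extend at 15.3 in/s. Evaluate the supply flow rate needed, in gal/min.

Q ≈ 307 gal/min

Cap-side area A_cap = π/4 × (9.91 in)² = 77.13 in^2
Q = A × v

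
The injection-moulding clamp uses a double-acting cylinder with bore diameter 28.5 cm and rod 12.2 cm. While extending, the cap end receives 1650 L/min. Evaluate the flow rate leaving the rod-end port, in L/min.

Q_out ≈ 1350 L/min

Cap-side area A_cap = π/4 × (28.5 cm)² = 637.9 cm^2
Rod-side annular area A_ann = π/4 × (28.5² − 12.2²) = 521.0 cm^2
Piston speed v = Q_in/A_cap; rod-end outflow Q_out = v × A_ann = Q_in × A_ann/A_cap.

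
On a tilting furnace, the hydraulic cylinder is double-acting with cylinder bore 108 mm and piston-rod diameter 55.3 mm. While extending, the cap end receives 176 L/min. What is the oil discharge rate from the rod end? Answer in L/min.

Q_out ≈ 130 L/min

Cap-side area A_cap = π/4 × (108 mm)² = 9161 mm^2
Rod-side annular area A_ann = π/4 × (108² − 55.3²) = 6759 mm^2
Piston speed v = Q_in/A_cap; rod-end outflow Q_out = v × A_ann = Q_in × A_ann/A_cap.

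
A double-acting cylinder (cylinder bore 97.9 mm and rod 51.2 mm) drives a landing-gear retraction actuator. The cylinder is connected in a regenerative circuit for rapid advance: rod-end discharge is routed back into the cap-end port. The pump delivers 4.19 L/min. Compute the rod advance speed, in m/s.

In regeneration the rod-end outflow joins the pump flow into the cap end, so the net volume the pump must supply per unit advance equals the rod cross-section area.
Rod cross-section A_rod = π/4 × (51.2 mm)² = 2059 mm^2
v = Q_pump / A_rod

v ≈ 0.0339 m/s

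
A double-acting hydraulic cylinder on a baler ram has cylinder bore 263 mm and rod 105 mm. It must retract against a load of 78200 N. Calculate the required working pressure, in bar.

P ≈ 17.1 bar

Rod-side annular area A_ann = π/4 × (263² − 105²) = 45670 mm^2
Retraction: pressure acts on the annular area.
P = F / A = 78200 N / A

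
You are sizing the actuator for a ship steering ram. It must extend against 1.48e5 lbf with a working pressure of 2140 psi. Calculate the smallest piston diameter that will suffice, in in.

D ≈ 9.38 in

Extension force acts on the full piston face: F = P × (π/4)D².
D = √(4F / (πP)) = √(4 × 1.48e5 lbf / (π × 2140 psi))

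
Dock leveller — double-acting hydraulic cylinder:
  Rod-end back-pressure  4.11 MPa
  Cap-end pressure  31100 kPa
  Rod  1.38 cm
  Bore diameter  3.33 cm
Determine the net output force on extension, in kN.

Cap-side area A_cap = π/4 × (3.33 cm)² = 8.709 cm^2
Rod-side annular area A_ann = π/4 × (3.33² − 1.38²) = 7.213 cm^2
Net thrust = P_cap·A_cap − P_rod·A_ann = 27.09 kN − 2.965 kN

F ≈ 24.1 kN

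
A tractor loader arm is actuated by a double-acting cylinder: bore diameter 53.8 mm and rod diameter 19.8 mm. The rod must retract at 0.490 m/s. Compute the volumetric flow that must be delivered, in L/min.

Q ≈ 57.8 L/min

Rod-side annular area A_ann = π/4 × (53.8² − 19.8²) = 1965 mm^2
Q = A × v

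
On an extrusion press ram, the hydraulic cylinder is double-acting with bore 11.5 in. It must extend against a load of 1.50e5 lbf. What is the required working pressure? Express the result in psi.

Cap-side area A_cap = π/4 × (11.5 in)² = 103.9 in^2
P = F / A = 1.50e5 lbf / A

P ≈ 1440 psi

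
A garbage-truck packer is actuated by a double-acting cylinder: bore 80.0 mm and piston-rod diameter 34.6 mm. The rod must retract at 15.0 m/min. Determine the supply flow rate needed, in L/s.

Rod-side annular area A_ann = π/4 × (80.0² − 34.6²) = 4086 mm^2
Q = A × v

Q ≈ 1.02 L/s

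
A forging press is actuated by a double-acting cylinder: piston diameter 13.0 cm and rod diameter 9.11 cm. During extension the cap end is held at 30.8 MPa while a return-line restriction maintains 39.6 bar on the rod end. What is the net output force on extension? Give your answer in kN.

Cap-side area A_cap = π/4 × (13.0 cm)² = 132.7 cm^2
Rod-side annular area A_ann = π/4 × (13.0² − 9.11²) = 67.55 cm^2
Net thrust = P_cap·A_cap − P_rod·A_ann = 408.8 kN − 26.75 kN

F ≈ 382 kN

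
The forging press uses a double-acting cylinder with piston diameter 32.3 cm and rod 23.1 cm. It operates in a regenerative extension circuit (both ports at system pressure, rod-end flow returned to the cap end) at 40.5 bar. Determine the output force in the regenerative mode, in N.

F ≈ 1.70e5 N

With equal pressure on both faces, forces on the annular region cancel; the net push is pressure × rod cross-section.
Rod cross-section A_rod = π/4 × (23.1 cm)² = 419.1 cm^2
F = P × A_rod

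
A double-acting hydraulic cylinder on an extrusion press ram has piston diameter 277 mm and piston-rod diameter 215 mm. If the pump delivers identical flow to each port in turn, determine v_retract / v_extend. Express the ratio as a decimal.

v_ret/v_ext ≈ 2.52

Cap-side area A_cap = π/4 × (277 mm)² = 60260 mm^2
Rod-side annular area A_ann = π/4 × (277² − 215²) = 23960 mm^2
For equal Q, v ∝ 1/A, so v_ret/v_ext = A_cap/A_ann.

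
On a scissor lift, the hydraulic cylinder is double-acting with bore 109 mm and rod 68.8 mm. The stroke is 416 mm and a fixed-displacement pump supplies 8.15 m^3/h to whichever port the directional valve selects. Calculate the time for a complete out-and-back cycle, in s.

Cap-side area A_cap = π/4 × (109 mm)² = 9331 mm^2
Rod-side annular area A_ann = π/4 × (109² − 68.8²) = 5614 mm^2
t_ext = A_cap·L/Q = 1.715 s
t_ret = A_ann·L/Q = 1.032 s
t_cycle = t_ext + t_ret

t ≈ 2.75 s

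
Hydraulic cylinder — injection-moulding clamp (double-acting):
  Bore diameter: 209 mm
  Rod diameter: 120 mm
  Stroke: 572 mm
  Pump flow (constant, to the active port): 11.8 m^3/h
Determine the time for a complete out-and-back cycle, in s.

t ≈ 10.0 s

Cap-side area A_cap = π/4 × (209 mm)² = 34310 mm^2
Rod-side annular area A_ann = π/4 × (209² − 120²) = 23000 mm^2
t_ext = A_cap·L/Q = 5.987 s
t_ret = A_ann·L/Q = 4.013 s
t_cycle = t_ext + t_ret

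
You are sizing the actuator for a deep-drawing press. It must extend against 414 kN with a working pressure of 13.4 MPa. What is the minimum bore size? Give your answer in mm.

Extension force acts on the full piston face: F = P × (π/4)D².
D = √(4F / (πP)) = √(4 × 414 kN / (π × 13.4 MPa))

D ≈ 198 mm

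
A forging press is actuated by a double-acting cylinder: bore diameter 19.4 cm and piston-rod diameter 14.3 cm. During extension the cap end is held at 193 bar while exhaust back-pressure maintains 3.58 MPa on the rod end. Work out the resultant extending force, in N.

Cap-side area A_cap = π/4 × (19.4 cm)² = 295.6 cm^2
Rod-side annular area A_ann = π/4 × (19.4² − 14.3²) = 135.0 cm^2
Net thrust = P_cap·A_cap − P_rod·A_ann = 5.705e5 N − 48330 N

F ≈ 5.22e5 N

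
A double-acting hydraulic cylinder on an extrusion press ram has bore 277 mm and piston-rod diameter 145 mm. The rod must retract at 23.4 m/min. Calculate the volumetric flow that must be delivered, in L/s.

Rod-side annular area A_ann = π/4 × (277² − 145²) = 43750 mm^2
Q = A × v

Q ≈ 17.1 L/s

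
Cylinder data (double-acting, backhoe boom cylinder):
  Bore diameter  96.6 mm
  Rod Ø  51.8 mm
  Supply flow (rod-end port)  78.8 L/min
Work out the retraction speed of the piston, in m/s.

v ≈ 0.252 m/s

Rod-side annular area A_ann = π/4 × (96.6² − 51.8²) = 5222 mm^2
Flow into the rod-end port fills the annular volume.
v = Q / A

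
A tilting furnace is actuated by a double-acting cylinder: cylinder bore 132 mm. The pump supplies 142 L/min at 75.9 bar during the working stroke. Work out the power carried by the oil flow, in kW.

W ≈ 18.0 kW

Hydraulic power = P × Q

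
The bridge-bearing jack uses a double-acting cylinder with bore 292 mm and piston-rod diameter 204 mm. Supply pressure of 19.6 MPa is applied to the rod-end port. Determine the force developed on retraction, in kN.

F ≈ 672 kN

Rod-side annular area A_ann = π/4 × (292² − 204²) = 34280 mm^2
On retraction the pressure acts on the annular area (bore minus rod).
F = P × A_ann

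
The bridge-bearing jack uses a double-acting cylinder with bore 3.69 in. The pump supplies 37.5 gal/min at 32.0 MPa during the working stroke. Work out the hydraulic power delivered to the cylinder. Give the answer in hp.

Hydraulic power = P × Q

W ≈ 102 hp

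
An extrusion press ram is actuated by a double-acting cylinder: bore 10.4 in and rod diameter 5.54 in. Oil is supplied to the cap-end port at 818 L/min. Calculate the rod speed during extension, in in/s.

Cap-side area A_cap = π/4 × (10.4 in)² = 84.95 in^2
v = Q / A

v ≈ 9.79 in/s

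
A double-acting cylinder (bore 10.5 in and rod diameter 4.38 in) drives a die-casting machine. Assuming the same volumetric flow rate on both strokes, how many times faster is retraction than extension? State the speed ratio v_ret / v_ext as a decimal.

v_ret/v_ext ≈ 1.21

Cap-side area A_cap = π/4 × (10.5 in)² = 86.59 in^2
Rod-side annular area A_ann = π/4 × (10.5² − 4.38²) = 71.52 in^2
For equal Q, v ∝ 1/A, so v_ret/v_ext = A_cap/A_ann.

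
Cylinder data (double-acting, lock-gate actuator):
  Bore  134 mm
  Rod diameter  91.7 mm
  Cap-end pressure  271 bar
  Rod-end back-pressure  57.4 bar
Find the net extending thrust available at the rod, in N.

Cap-side area A_cap = π/4 × (134 mm)² = 14100 mm^2
Rod-side annular area A_ann = π/4 × (134² − 91.7²) = 7498 mm^2
Net thrust = P_cap·A_cap − P_rod·A_ann = 3.822e5 N − 43040 N

F ≈ 3.39e5 N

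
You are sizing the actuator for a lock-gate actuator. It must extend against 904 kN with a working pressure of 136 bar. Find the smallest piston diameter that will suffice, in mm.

Extension force acts on the full piston face: F = P × (π/4)D².
D = √(4F / (πP)) = √(4 × 904 kN / (π × 136 bar))

D ≈ 291 mm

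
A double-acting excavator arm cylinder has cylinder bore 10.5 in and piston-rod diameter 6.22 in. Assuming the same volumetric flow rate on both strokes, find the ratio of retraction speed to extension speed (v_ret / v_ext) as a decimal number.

v_ret/v_ext ≈ 1.54

Cap-side area A_cap = π/4 × (10.5 in)² = 86.59 in^2
Rod-side annular area A_ann = π/4 × (10.5² − 6.22²) = 56.20 in^2
For equal Q, v ∝ 1/A, so v_ret/v_ext = A_cap/A_ann.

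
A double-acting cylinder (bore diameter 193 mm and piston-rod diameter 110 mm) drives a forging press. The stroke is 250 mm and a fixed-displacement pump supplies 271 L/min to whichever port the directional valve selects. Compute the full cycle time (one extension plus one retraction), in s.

t ≈ 2.71 s

Cap-side area A_cap = π/4 × (193 mm)² = 29260 mm^2
Rod-side annular area A_ann = π/4 × (193² − 110²) = 19750 mm^2
t_ext = A_cap·L/Q = 1.619 s
t_ret = A_ann·L/Q = 1.093 s
t_cycle = t_ext + t_ret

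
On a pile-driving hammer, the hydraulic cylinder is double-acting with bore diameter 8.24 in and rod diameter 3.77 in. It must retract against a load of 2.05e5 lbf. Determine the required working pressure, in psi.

Rod-side annular area A_ann = π/4 × (8.24² − 3.77²) = 42.16 in^2
Retraction: pressure acts on the annular area.
P = F / A = 2.05e5 lbf / A

P ≈ 4860 psi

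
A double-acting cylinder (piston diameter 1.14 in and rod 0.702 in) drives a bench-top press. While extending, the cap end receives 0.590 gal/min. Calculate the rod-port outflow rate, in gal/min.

Cap-side area A_cap = π/4 × (1.14 in)² = 1.021 in^2
Rod-side annular area A_ann = π/4 × (1.14² − 0.702²) = 0.6337 in^2
Piston speed v = Q_in/A_cap; rod-end outflow Q_out = v × A_ann = Q_in × A_ann/A_cap.

Q_out ≈ 0.366 gal/min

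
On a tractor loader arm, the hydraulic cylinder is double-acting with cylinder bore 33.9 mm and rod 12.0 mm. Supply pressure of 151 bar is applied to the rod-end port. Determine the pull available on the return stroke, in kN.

F ≈ 11.9 kN

Rod-side annular area A_ann = π/4 × (33.9² − 12.0²) = 789.5 mm^2
On retraction the pressure acts on the annular area (bore minus rod).
F = P × A_ann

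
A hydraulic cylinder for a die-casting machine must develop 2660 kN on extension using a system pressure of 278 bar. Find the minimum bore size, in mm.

D ≈ 349 mm

Extension force acts on the full piston face: F = P × (π/4)D².
D = √(4F / (πP)) = √(4 × 2660 kN / (π × 278 bar))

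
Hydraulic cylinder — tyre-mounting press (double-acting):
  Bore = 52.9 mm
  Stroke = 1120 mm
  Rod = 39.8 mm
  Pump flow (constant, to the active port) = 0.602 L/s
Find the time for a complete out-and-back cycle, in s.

Cap-side area A_cap = π/4 × (52.9 mm)² = 2198 mm^2
Rod-side annular area A_ann = π/4 × (52.9² − 39.8²) = 953.8 mm^2
t_ext = A_cap·L/Q = 4.089 s
t_ret = A_ann·L/Q = 1.774 s
t_cycle = t_ext + t_ret

t ≈ 5.86 s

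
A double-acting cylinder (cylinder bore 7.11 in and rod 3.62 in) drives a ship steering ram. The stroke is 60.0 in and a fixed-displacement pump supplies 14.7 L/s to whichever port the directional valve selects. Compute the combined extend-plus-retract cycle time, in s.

Cap-side area A_cap = π/4 × (7.11 in)² = 39.70 in^2
Rod-side annular area A_ann = π/4 × (7.11² − 3.62²) = 29.41 in^2
t_ext = A_cap·L/Q = 2.656 s
t_ret = A_ann·L/Q = 1.967 s
t_cycle = t_ext + t_ret

t ≈ 4.62 s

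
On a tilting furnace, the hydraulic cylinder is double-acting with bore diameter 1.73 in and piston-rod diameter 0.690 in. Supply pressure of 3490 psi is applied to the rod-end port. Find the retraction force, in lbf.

F ≈ 6900 lbf

Rod-side annular area A_ann = π/4 × (1.73² − 0.690²) = 1.977 in^2
On retraction the pressure acts on the annular area (bore minus rod).
F = P × A_ann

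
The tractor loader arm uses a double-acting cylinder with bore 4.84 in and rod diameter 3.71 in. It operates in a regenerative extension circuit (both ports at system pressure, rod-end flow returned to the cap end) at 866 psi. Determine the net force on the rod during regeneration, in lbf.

F ≈ 9360 lbf

With equal pressure on both faces, forces on the annular region cancel; the net push is pressure × rod cross-section.
Rod cross-section A_rod = π/4 × (3.71 in)² = 10.81 in^2
F = P × A_rod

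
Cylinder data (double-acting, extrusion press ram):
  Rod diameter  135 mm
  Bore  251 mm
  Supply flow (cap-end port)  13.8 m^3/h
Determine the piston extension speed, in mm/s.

v ≈ 77.5 mm/s

Cap-side area A_cap = π/4 × (251 mm)² = 49480 mm^2
v = Q / A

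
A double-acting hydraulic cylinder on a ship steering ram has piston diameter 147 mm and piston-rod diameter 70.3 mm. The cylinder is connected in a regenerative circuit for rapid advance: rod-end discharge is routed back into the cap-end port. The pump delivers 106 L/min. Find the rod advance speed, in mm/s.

v ≈ 455 mm/s

In regeneration the rod-end outflow joins the pump flow into the cap end, so the net volume the pump must supply per unit advance equals the rod cross-section area.
Rod cross-section A_rod = π/4 × (70.3 mm)² = 3882 mm^2
v = Q_pump / A_rod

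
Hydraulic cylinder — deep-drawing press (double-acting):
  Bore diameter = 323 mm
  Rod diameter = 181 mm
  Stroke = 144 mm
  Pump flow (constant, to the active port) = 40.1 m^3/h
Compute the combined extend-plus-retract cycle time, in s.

Cap-side area A_cap = π/4 × (323 mm)² = 81940 mm^2
Rod-side annular area A_ann = π/4 × (323² − 181²) = 56210 mm^2
t_ext = A_cap·L/Q = 1.059 s
t_ret = A_ann·L/Q = 0.7267 s
t_cycle = t_ext + t_ret

t ≈ 1.79 s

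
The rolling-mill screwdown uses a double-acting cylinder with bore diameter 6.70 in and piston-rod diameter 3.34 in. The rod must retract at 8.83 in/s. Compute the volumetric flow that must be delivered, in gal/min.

Rod-side annular area A_ann = π/4 × (6.70² − 3.34²) = 26.49 in^2
Q = A × v

Q ≈ 60.8 gal/min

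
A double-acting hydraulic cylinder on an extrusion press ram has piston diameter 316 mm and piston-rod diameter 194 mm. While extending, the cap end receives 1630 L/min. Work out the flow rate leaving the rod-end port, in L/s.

Q_out ≈ 16.9 L/s

Cap-side area A_cap = π/4 × (316 mm)² = 78430 mm^2
Rod-side annular area A_ann = π/4 × (316² − 194²) = 48870 mm^2
Piston speed v = Q_in/A_cap; rod-end outflow Q_out = v × A_ann = Q_in × A_ann/A_cap.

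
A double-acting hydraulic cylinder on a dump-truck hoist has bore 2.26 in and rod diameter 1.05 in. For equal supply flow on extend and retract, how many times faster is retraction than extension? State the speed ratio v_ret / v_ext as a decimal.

v_ret/v_ext ≈ 1.28

Cap-side area A_cap = π/4 × (2.26 in)² = 4.011 in^2
Rod-side annular area A_ann = π/4 × (2.26² − 1.05²) = 3.146 in^2
For equal Q, v ∝ 1/A, so v_ret/v_ext = A_cap/A_ann.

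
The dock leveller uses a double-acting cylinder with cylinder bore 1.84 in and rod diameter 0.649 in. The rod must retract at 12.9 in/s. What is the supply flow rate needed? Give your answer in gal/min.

Q ≈ 7.80 gal/min

Rod-side annular area A_ann = π/4 × (1.84² − 0.649²) = 2.328 in^2
Q = A × v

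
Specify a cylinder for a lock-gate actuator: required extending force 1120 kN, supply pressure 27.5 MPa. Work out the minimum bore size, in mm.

Extension force acts on the full piston face: F = P × (π/4)D².
D = √(4F / (πP)) = √(4 × 1120 kN / (π × 27.5 MPa))

D ≈ 228 mm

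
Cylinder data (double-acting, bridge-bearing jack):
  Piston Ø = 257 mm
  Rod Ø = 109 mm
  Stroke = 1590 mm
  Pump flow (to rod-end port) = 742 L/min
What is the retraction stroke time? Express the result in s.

Rod-side annular area A_ann = π/4 × (257² − 109²) = 42540 mm^2
Swept volume V = A × L; t = V / Q = A·L / Q

t ≈ 5.47 s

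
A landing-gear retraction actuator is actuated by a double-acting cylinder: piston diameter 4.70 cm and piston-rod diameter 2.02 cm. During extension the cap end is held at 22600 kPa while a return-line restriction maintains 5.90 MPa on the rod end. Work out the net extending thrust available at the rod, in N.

Cap-side area A_cap = π/4 × (4.70 cm)² = 17.35 cm^2
Rod-side annular area A_ann = π/4 × (4.70² − 2.02²) = 14.14 cm^2
Net thrust = P_cap·A_cap − P_rod·A_ann = 39210 N − 8345 N

F ≈ 30900 N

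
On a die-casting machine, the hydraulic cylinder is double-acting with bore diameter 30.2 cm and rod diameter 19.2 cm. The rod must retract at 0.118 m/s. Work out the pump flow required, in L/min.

Rod-side annular area A_ann = π/4 × (30.2² − 19.2²) = 426.8 cm^2
Q = A × v

Q ≈ 302 L/min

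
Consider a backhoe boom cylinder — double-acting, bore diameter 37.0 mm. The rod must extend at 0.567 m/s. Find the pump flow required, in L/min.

Cap-side area A_cap = π/4 × (37.0 mm)² = 1075 mm^2
Q = A × v

Q ≈ 36.6 L/min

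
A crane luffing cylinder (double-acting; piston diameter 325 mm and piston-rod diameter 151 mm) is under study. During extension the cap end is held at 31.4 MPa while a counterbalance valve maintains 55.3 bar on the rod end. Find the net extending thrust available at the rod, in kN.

Cap-side area A_cap = π/4 × (325 mm)² = 82960 mm^2
Rod-side annular area A_ann = π/4 × (325² − 151²) = 65050 mm^2
Net thrust = P_cap·A_cap − P_rod·A_ann = 2605 kN − 359.7 kN

F ≈ 2250 kN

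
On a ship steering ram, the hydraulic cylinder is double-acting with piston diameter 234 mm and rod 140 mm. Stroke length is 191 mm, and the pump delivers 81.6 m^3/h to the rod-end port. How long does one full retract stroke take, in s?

Rod-side annular area A_ann = π/4 × (234² − 140²) = 27610 mm^2
Swept volume V = A × L; t = V / Q = A·L / Q

t ≈ 0.233 s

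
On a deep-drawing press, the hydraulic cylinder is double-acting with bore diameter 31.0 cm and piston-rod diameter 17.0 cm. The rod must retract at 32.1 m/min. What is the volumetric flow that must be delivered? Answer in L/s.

Q ≈ 28.2 L/s

Rod-side annular area A_ann = π/4 × (31.0² − 17.0²) = 527.8 cm^2
Q = A × v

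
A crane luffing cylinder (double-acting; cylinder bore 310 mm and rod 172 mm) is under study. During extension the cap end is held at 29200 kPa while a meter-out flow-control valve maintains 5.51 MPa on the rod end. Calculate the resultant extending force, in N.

Cap-side area A_cap = π/4 × (310 mm)² = 75480 mm^2
Rod-side annular area A_ann = π/4 × (310² − 172²) = 52240 mm^2
Net thrust = P_cap·A_cap − P_rod·A_ann = 2.204e6 N − 2.879e5 N

F ≈ 1.92e6 N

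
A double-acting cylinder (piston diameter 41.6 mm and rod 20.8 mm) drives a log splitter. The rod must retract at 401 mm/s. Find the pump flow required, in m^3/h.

Q ≈ 1.47 m^3/h

Rod-side annular area A_ann = π/4 × (41.6² − 20.8²) = 1019 mm^2
Q = A × v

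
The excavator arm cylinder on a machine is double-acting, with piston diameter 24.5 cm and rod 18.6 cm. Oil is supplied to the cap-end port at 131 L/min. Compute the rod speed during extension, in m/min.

v ≈ 2.78 m/min

Cap-side area A_cap = π/4 × (24.5 cm)² = 471.4 cm^2
v = Q / A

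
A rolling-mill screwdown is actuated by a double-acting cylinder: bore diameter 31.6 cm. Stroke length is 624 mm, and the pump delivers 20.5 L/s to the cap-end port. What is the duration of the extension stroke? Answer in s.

Cap-side area A_cap = π/4 × (31.6 cm)² = 784.3 cm^2
Swept volume V = A × L; t = V / Q = A·L / Q

t ≈ 2.39 s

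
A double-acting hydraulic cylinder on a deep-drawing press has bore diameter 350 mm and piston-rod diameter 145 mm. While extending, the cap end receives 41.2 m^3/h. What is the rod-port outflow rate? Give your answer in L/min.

Cap-side area A_cap = π/4 × (350 mm)² = 96210 mm^2
Rod-side annular area A_ann = π/4 × (350² − 145²) = 79700 mm^2
Piston speed v = Q_in/A_cap; rod-end outflow Q_out = v × A_ann = Q_in × A_ann/A_cap.

Q_out ≈ 569 L/min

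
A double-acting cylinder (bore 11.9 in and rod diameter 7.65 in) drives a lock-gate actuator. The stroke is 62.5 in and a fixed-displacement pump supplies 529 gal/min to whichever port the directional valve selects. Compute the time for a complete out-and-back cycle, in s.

Cap-side area A_cap = π/4 × (11.9 in)² = 111.2 in^2
Rod-side annular area A_ann = π/4 × (11.9² − 7.65²) = 65.26 in^2
t_ext = A_cap·L/Q = 3.413 s
t_ret = A_ann·L/Q = 2.003 s
t_cycle = t_ext + t_ret

t ≈ 5.42 s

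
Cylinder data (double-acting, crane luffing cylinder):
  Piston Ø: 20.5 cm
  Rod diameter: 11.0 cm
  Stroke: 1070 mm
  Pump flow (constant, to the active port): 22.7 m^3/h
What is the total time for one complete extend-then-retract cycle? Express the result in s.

Cap-side area A_cap = π/4 × (20.5 cm)² = 330.1 cm^2
Rod-side annular area A_ann = π/4 × (20.5² − 11.0²) = 235.0 cm^2
t_ext = A_cap·L/Q = 5.601 s
t_ret = A_ann·L/Q = 3.988 s
t_cycle = t_ext + t_ret

t ≈ 9.59 s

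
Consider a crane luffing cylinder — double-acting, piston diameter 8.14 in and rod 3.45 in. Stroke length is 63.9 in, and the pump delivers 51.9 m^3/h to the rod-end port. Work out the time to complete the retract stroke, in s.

Rod-side annular area A_ann = π/4 × (8.14² − 3.45²) = 42.69 in^2
Swept volume V = A × L; t = V / Q = A·L / Q

t ≈ 3.10 s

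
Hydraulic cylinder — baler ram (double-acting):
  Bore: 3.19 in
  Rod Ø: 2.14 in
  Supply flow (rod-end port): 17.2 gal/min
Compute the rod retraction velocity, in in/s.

Rod-side annular area A_ann = π/4 × (3.19² − 2.14²) = 4.395 in^2
Flow into the rod-end port fills the annular volume.
v = Q / A

v ≈ 15.1 in/s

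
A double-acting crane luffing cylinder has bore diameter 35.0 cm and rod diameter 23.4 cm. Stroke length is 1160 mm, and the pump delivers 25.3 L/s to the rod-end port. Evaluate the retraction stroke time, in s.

Rod-side annular area A_ann = π/4 × (35.0² − 23.4²) = 532.1 cm^2
Swept volume V = A × L; t = V / Q = A·L / Q

t ≈ 2.44 s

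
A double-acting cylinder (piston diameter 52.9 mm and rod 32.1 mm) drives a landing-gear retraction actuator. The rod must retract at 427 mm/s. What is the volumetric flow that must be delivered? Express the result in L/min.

Rod-side annular area A_ann = π/4 × (52.9² − 32.1²) = 1389 mm^2
Q = A × v

Q ≈ 35.6 L/min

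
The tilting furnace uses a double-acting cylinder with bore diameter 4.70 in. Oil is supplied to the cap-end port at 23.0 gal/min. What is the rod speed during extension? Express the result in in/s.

v ≈ 5.10 in/s

Cap-side area A_cap = π/4 × (4.70 in)² = 17.35 in^2
v = Q / A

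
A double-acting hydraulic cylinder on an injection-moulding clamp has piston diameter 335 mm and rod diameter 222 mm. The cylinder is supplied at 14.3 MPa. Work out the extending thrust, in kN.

Cap-side area A_cap = π/4 × (335 mm)² = 88140 mm^2
F = P × A_cap = 14.3 MPa × A_cap

F ≈ 1260 kN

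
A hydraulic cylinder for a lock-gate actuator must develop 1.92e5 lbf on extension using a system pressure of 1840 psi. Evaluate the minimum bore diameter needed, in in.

D ≈ 11.5 in

Extension force acts on the full piston face: F = P × (π/4)D².
D = √(4F / (πP)) = √(4 × 1.92e5 lbf / (π × 1840 psi))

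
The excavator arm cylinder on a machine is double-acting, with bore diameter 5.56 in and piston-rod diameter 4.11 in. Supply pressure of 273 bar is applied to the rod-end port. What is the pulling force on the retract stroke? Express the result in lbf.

F ≈ 43600 lbf

Rod-side annular area A_ann = π/4 × (5.56² − 4.11²) = 11.01 in^2
On retraction the pressure acts on the annular area (bore minus rod).
F = P × A_ann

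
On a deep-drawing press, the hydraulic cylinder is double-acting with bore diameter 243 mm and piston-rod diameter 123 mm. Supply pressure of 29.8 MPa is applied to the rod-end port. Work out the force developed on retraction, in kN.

F ≈ 1030 kN

Rod-side annular area A_ann = π/4 × (243² − 123²) = 34490 mm^2
On retraction the pressure acts on the annular area (bore minus rod).
F = P × A_ann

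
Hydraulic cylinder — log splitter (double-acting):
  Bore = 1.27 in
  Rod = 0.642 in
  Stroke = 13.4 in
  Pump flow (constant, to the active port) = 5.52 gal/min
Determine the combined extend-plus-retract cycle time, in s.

Cap-side area A_cap = π/4 × (1.27 in)² = 1.267 in^2
Rod-side annular area A_ann = π/4 × (1.27² − 0.642²) = 0.9431 in^2
t_ext = A_cap·L/Q = 0.7987 s
t_ret = A_ann·L/Q = 0.5946 s
t_cycle = t_ext + t_ret

t ≈ 1.39 s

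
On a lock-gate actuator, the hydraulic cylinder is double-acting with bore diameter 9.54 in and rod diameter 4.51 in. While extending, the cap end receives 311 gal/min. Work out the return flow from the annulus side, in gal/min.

Cap-side area A_cap = π/4 × (9.54 in)² = 71.48 in^2
Rod-side annular area A_ann = π/4 × (9.54² − 4.51²) = 55.51 in^2
Piston speed v = Q_in/A_cap; rod-end outflow Q_out = v × A_ann = Q_in × A_ann/A_cap.

Q_out ≈ 241 gal/min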